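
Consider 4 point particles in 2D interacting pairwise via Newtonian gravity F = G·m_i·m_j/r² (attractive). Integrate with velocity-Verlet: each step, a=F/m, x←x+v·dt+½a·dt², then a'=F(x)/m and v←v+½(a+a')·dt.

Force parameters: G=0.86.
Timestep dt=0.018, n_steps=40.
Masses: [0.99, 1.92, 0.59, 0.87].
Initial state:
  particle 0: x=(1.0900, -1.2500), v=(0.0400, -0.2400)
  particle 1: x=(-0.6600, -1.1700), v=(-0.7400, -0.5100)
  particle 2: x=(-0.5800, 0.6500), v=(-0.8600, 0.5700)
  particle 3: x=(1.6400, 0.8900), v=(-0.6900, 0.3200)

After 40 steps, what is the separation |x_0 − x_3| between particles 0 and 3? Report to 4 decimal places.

2.4213

step 0: x0=(1.0900, -1.2500) x1=(-0.6600, -1.1700) x2=(-0.5800, 0.6500) x3=(1.6400, 0.8900)
step 1: x0=(1.0906, -1.2543) x1=(-0.6733, -1.1791) x2=(-0.5954, 0.6602) x3=(1.6275, 0.8957)
step 2: x0=(1.0911, -1.2585) x1=(-0.6864, -1.1882) x2=(-0.6108, 0.6701) x3=(1.6150, 0.9013)
step 3: x0=(1.0914, -1.2626) x1=(-0.6995, -1.1973) x2=(-0.6261, 0.6799) x3=(1.6023, 0.9069)
step 4: x0=(1.0915, -1.2667) x1=(-0.7124, -1.2062) x2=(-0.6414, 0.6896) x3=(1.5896, 0.9123)
step 5: x0=(1.0914, -1.2707) x1=(-0.7252, -1.2151) x2=(-0.6565, 0.6990) x3=(1.5768, 0.9176)
step 6: x0=(1.0912, -1.2746) x1=(-0.7380, -1.2240) x2=(-0.6716, 0.7083) x3=(1.5639, 0.9229)
step 7: x0=(1.0908, -1.2785) x1=(-0.7506, -1.2328) x2=(-0.6867, 0.7174) x3=(1.5509, 0.9280)
step 8: x0=(1.0902, -1.2822) x1=(-0.7631, -1.2415) x2=(-0.7016, 0.7264) x3=(1.5379, 0.9331)
step 9: x0=(1.0895, -1.2860) x1=(-0.7756, -1.2502) x2=(-0.7165, 0.7351) x3=(1.5247, 0.9380)
step 10: x0=(1.0886, -1.2896) x1=(-0.7879, -1.2588) x2=(-0.7313, 0.7438) x3=(1.5115, 0.9429)
step 11: x0=(1.0876, -1.2932) x1=(-0.8001, -1.2674) x2=(-0.7461, 0.7522) x3=(1.4982, 0.9477)
step 12: x0=(1.0864, -1.2967) x1=(-0.8123, -1.2759) x2=(-0.7608, 0.7605) x3=(1.4848, 0.9523)
step 13: x0=(1.0851, -1.3002) x1=(-0.8243, -1.2843) x2=(-0.7754, 0.7687) x3=(1.4714, 0.9569)
step 14: x0=(1.0836, -1.3036) x1=(-0.8363, -1.2927) x2=(-0.7899, 0.7767) x3=(1.4578, 0.9614)
step 15: x0=(1.0819, -1.3069) x1=(-0.8482, -1.3010) x2=(-0.8044, 0.7846) x3=(1.4442, 0.9659)
step 16: x0=(1.0801, -1.3102) x1=(-0.8599, -1.3093) x2=(-0.8188, 0.7923) x3=(1.4305, 0.9702)
step 17: x0=(1.0782, -1.3134) x1=(-0.8716, -1.3176) x2=(-0.8332, 0.7999) x3=(1.4167, 0.9744)
step 18: x0=(1.0761, -1.3166) x1=(-0.8832, -1.3257) x2=(-0.8475, 0.8073) x3=(1.4029, 0.9786)
step 19: x0=(1.0738, -1.3197) x1=(-0.8947, -1.3339) x2=(-0.8617, 0.8146) x3=(1.3890, 0.9826)
step 20: x0=(1.0714, -1.3227) x1=(-0.9061, -1.3420) x2=(-0.8758, 0.8218) x3=(1.3750, 0.9866)
step 21: x0=(1.0689, -1.3257) x1=(-0.9174, -1.3500) x2=(-0.8899, 0.8288) x3=(1.3609, 0.9904)
step 22: x0=(1.0662, -1.3286) x1=(-0.9287, -1.3579) x2=(-0.9039, 0.8357) x3=(1.3468, 0.9942)
step 23: x0=(1.0634, -1.3315) x1=(-0.9398, -1.3659) x2=(-0.9178, 0.8425) x3=(1.3325, 0.9979)
step 24: x0=(1.0605, -1.3343) x1=(-0.9509, -1.3737) x2=(-0.9317, 0.8491) x3=(1.3183, 1.0015)
step 25: x0=(1.0574, -1.3370) x1=(-0.9619, -1.3816) x2=(-0.9455, 0.8556) x3=(1.3039, 1.0051)
step 26: x0=(1.0541, -1.3397) x1=(-0.9728, -1.3893) x2=(-0.9592, 0.8620) x3=(1.2895, 1.0085)
step 27: x0=(1.0508, -1.3424) x1=(-0.9836, -1.3970) x2=(-0.9729, 0.8682) x3=(1.2750, 1.0119)
step 28: x0=(1.0472, -1.3450) x1=(-0.9944, -1.4047) x2=(-0.9865, 0.8744) x3=(1.2604, 1.0151)
step 29: x0=(1.0436, -1.3475) x1=(-1.0050, -1.4123) x2=(-1.0000, 0.8804) x3=(1.2457, 1.0183)
step 30: x0=(1.0398, -1.3500) x1=(-1.0156, -1.4199) x2=(-1.0135, 0.8862) x3=(1.2310, 1.0214)
step 31: x0=(1.0359, -1.3525) x1=(-1.0261, -1.4274) x2=(-1.0269, 0.8920) x3=(1.2162, 1.0244)
step 32: x0=(1.0318, -1.3549) x1=(-1.0365, -1.4349) x2=(-1.0402, 0.8977) x3=(1.2014, 1.0273)
step 33: x0=(1.0276, -1.3572) x1=(-1.0468, -1.4423) x2=(-1.0535, 0.9032) x3=(1.1865, 1.0301)
step 34: x0=(1.0233, -1.3595) x1=(-1.0571, -1.4497) x2=(-1.0666, 0.9086) x3=(1.1715, 1.0329)
step 35: x0=(1.0189, -1.3617) x1=(-1.0673, -1.4570) x2=(-1.0798, 0.9139) x3=(1.1564, 1.0355)
step 36: x0=(1.0143, -1.3639) x1=(-1.0774, -1.4643) x2=(-1.0928, 0.9191) x3=(1.1413, 1.0381)
step 37: x0=(1.0096, -1.3661) x1=(-1.0874, -1.4715) x2=(-1.1058, 0.9242) x3=(1.1261, 1.0406)
step 38: x0=(1.0047, -1.3681) x1=(-1.0974, -1.4787) x2=(-1.1187, 0.9291) x3=(1.1108, 1.0430)
step 39: x0=(0.9997, -1.3702) x1=(-1.1072, -1.4858) x2=(-1.1316, 0.9340) x3=(1.0955, 1.0453)
step 40: x0=(0.9946, -1.3722) x1=(-1.1170, -1.4929) x2=(-1.1443, 0.9387) x3=(1.0801, 1.0475)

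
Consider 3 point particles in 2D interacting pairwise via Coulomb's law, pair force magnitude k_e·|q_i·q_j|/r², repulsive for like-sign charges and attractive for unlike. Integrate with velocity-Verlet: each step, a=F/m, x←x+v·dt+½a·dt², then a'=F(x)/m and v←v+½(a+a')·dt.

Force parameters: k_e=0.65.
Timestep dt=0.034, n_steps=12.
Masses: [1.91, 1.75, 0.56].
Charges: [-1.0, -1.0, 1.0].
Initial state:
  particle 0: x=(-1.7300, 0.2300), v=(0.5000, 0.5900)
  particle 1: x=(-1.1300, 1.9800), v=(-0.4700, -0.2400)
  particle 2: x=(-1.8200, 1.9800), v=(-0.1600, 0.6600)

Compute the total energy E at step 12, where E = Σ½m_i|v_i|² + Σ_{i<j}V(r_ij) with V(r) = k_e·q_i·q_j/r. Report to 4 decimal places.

step 0: x0=(-1.7300, 0.2300) x1=(-1.1300, 1.9800) x2=(-1.8200, 1.9800)
step 1: x0=(-1.7130, 0.2501) x1=(-1.1464, 1.9719) x2=(-1.8240, 2.0022)
step 2: x0=(-1.6961, 0.2702) x1=(-1.1637, 1.9640) x2=(-1.8251, 2.0239)
step 3: x0=(-1.6792, 0.2902) x1=(-1.1819, 1.9562) x2=(-1.8231, 2.0448)
step 4: x0=(-1.6624, 0.3103) x1=(-1.2011, 1.9488) x2=(-1.8179, 2.0649)
step 5: x0=(-1.6456, 0.3304) x1=(-1.2214, 1.9417) x2=(-1.8093, 2.0839)
step 6: x0=(-1.6288, 0.3505) x1=(-1.2427, 1.9350) x2=(-1.7972, 2.1017)
step 7: x0=(-1.6121, 0.3706) x1=(-1.2652, 1.9289) x2=(-1.7811, 2.1178)
step 8: x0=(-1.5955, 0.3906) x1=(-1.2891, 1.9234) x2=(-1.7608, 2.1320)
step 9: x0=(-1.5789, 0.4106) x1=(-1.3143, 1.9187) x2=(-1.7359, 2.1437)
step 10: x0=(-1.5623, 0.4306) x1=(-1.3412, 1.9151) x2=(-1.7058, 2.1522)
step 11: x0=(-1.5458, 0.4505) x1=(-1.3700, 1.9130) x2=(-1.6696, 2.1564)
step 12: x0=(-1.5293, 0.4704) x1=(-1.4010, 1.9128) x2=(-1.6265, 2.1544)
step 0 velocities: v0=(0.5000, 0.5900) v1=(-0.4700, -0.2400) v2=(-0.1600, 0.6600)
step 0: KE=0.9440, PE=-0.9616, E=-0.0176
step 12 velocities: v0=(0.4848, 0.5841) v1=(-0.9505, 0.0405) v2=(1.3932, -0.1966)
step 12: KE=1.8965, PE=-1.9034, E=-0.0070

-0.0070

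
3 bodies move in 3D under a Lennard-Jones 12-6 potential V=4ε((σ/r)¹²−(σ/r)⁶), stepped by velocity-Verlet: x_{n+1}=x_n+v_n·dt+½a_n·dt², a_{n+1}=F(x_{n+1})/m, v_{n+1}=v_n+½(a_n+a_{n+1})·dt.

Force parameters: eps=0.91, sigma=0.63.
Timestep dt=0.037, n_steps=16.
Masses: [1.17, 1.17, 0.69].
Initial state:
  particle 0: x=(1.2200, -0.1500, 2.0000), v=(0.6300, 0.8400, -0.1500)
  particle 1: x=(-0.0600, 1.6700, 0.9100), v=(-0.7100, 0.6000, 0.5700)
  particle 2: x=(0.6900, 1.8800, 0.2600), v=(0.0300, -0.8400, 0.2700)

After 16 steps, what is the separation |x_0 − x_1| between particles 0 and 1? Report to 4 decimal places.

2.7060

step 0: x0=(1.2200, -0.1500, 2.0000) x1=(-0.0600, 1.6700, 0.9100) x2=(0.6900, 1.8800, 0.2600)
step 1: x0=(1.2433, -0.1189, 1.9944) x1=(-0.0858, 1.6923, 0.9307) x2=(0.6903, 1.8487, 0.2707)
step 2: x0=(1.2666, -0.0878, 1.9889) x1=(-0.1107, 1.7148, 0.9506) x2=(0.6891, 1.8171, 0.2826)
step 3: x0=(1.2899, -0.0567, 1.9833) x1=(-0.1348, 1.7374, 0.9699) x2=(0.6866, 1.7853, 0.2957)
step 4: x0=(1.3132, -0.0257, 1.9778) x1=(-0.1582, 1.7601, 0.9886) x2=(0.6828, 1.7535, 0.3098)
step 5: x0=(1.3365, 0.0054, 1.9722) x1=(-0.1810, 1.7827, 1.0067) x2=(0.6780, 1.7216, 0.3248)
step 6: x0=(1.3598, 0.0365, 1.9667) x1=(-0.2031, 1.8053, 1.0244) x2=(0.6720, 1.6898, 0.3407)
step 7: x0=(1.3831, 0.0676, 1.9611) x1=(-0.2246, 1.8278, 1.0416) x2=(0.6652, 1.6582, 0.3572)
step 8: x0=(1.4064, 0.0987, 1.9555) x1=(-0.2457, 1.8503, 1.0585) x2=(0.6576, 1.6266, 0.3744)
step 9: x0=(1.4297, 0.1299, 1.9499) x1=(-0.2664, 1.8726, 1.0750) x2=(0.6492, 1.5953, 0.3921)
step 10: x0=(1.4530, 0.1610, 1.9444) x1=(-0.2867, 1.8948, 1.0913) x2=(0.6402, 1.5642, 0.4104)
step 11: x0=(1.4763, 0.1921, 1.9388) x1=(-0.3066, 1.9169, 1.1073) x2=(0.6306, 1.5332, 0.4290)
step 12: x0=(1.4996, 0.2232, 1.9332) x1=(-0.3262, 1.9388, 1.1231) x2=(0.6205, 1.5025, 0.4481)
step 13: x0=(1.5228, 0.2544, 1.9276) x1=(-0.3456, 1.9607, 1.1387) x2=(0.6100, 1.4719, 0.4674)
step 14: x0=(1.5461, 0.2855, 1.9220) x1=(-0.3648, 1.9824, 1.1541) x2=(0.5991, 1.4416, 0.4870)
step 15: x0=(1.5694, 0.3166, 1.9164) x1=(-0.3837, 2.0040, 1.1695) x2=(0.5879, 1.4114, 0.5069)
step 16: x0=(1.5926, 0.3478, 1.9108) x1=(-0.4025, 2.0255, 1.1847) x2=(0.5764, 1.3813, 0.5270)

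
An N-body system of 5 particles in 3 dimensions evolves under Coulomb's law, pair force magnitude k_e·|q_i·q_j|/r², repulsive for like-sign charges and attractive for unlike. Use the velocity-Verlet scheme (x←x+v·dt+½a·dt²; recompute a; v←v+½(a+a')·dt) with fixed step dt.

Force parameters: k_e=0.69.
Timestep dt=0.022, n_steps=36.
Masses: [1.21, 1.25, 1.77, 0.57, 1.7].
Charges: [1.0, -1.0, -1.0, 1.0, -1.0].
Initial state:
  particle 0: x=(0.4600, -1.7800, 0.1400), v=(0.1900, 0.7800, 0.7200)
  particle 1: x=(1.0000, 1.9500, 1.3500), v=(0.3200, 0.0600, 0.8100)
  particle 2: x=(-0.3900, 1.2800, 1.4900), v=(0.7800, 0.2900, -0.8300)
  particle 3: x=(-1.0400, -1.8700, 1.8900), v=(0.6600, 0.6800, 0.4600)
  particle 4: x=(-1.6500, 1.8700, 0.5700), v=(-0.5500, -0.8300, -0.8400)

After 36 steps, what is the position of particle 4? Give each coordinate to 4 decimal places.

(-2.1209, 1.2047, -0.1144)

step 0: x0=(0.4600, -1.7800, 0.1400) x1=(1.0000, 1.9500, 1.3500) x2=(-0.3900, 1.2800, 1.4900) x3=(-1.0400, -1.8700, 1.8900) x4=(-1.6500, 1.8700, 0.5700)
step 1: x0=(0.4642, -1.7628, 0.1558) x1=(1.0071, 1.9513, 1.3678) x2=(-0.3728, 1.2863, 1.4718) x3=(-1.0255, -1.8550, 1.9002) x4=(-1.6621, 1.8517, 0.5515)
step 2: x0=(0.4684, -1.7456, 0.1716) x1=(1.0143, 1.9527, 1.3856) x2=(-0.3557, 1.2926, 1.4536) x3=(-1.0111, -1.8399, 1.9104) x4=(-1.6743, 1.8335, 0.5330)
step 3: x0=(0.4726, -1.7283, 0.1874) x1=(1.0217, 1.9541, 1.4035) x2=(-0.3386, 1.2987, 1.4354) x3=(-0.9967, -1.8246, 1.9206) x4=(-1.6866, 1.8152, 0.5144)
step 4: x0=(0.4769, -1.7109, 0.2032) x1=(1.0292, 1.9555, 1.4213) x2=(-0.3215, 1.3048, 1.4173) x3=(-0.9823, -1.8093, 1.9310) x4=(-1.6990, 1.7970, 0.4957)
step 5: x0=(0.4812, -1.6935, 0.2189) x1=(1.0368, 1.9569, 1.4391) x2=(-0.3045, 1.3108, 1.3992) x3=(-0.9681, -1.7938, 1.9414) x4=(-1.7114, 1.7787, 0.4771)
step 6: x0=(0.4855, -1.6761, 0.2346) x1=(1.0445, 1.9583, 1.4569) x2=(-0.2874, 1.3167, 1.3811) x3=(-0.9538, -1.7782, 1.9518) x4=(-1.7238, 1.7604, 0.4584)
step 7: x0=(0.4898, -1.6586, 0.2503) x1=(1.0524, 1.9598, 1.4748) x2=(-0.2704, 1.3225, 1.3630) x3=(-0.9397, -1.7626, 1.9623) x4=(-1.7364, 1.7422, 0.4396)
step 8: x0=(0.4942, -1.6410, 0.2659) x1=(1.0604, 1.9613, 1.4927) x2=(-0.2535, 1.3282, 1.3450) x3=(-0.9255, -1.7468, 1.9729) x4=(-1.7490, 1.7239, 0.4209)
step 9: x0=(0.4985, -1.6234, 0.2816) x1=(1.0685, 1.9628, 1.5105) x2=(-0.2365, 1.3339, 1.3270) x3=(-0.9115, -1.7309, 1.9835) x4=(-1.7616, 1.7056, 0.4021)
step 10: x0=(0.5029, -1.6057, 0.2971) x1=(1.0768, 1.9644, 1.5285) x2=(-0.2196, 1.3394, 1.3090) x3=(-0.8975, -1.7148, 1.9942) x4=(-1.7744, 1.6873, 0.3832)
step 11: x0=(0.5074, -1.5879, 0.3127) x1=(1.0851, 1.9659, 1.5464) x2=(-0.2027, 1.3449, 1.2910) x3=(-0.8835, -1.6987, 2.0050) x4=(-1.7871, 1.6690, 0.3643)
step 12: x0=(0.5118, -1.5701, 0.3283) x1=(1.0937, 1.9676, 1.5644) x2=(-0.1859, 1.3503, 1.2730) x3=(-0.8697, -1.6825, 2.0158) x4=(-1.8000, 1.6506, 0.3454)
step 13: x0=(0.5163, -1.5522, 0.3438) x1=(1.1023, 1.9692, 1.5823) x2=(-0.1690, 1.3556, 1.2551) x3=(-0.8558, -1.6661, 2.0267) x4=(-1.8129, 1.6323, 0.3265)
step 14: x0=(0.5208, -1.5343, 0.3592) x1=(1.1111, 1.9708, 1.6004) x2=(-0.1523, 1.3608, 1.2371) x3=(-0.8421, -1.6496, 2.0376) x4=(-1.8258, 1.6139, 0.3076)
step 15: x0=(0.5253, -1.5163, 0.3747) x1=(1.1199, 1.9725, 1.6184) x2=(-0.1355, 1.3660, 1.2191) x3=(-0.8284, -1.6330, 2.0486) x4=(-1.8388, 1.5955, 0.2886)
step 16: x0=(0.5298, -1.4983, 0.3901) x1=(1.1290, 1.9742, 1.6365) x2=(-0.1188, 1.3710, 1.2012) x3=(-0.8147, -1.6164, 2.0597) x4=(-1.8518, 1.5771, 0.2696)
step 17: x0=(0.5344, -1.4801, 0.4055) x1=(1.1381, 1.9759, 1.6547) x2=(-0.1021, 1.3760, 1.1832) x3=(-0.8011, -1.5996, 2.0708) x4=(-1.8649, 1.5587, 0.2505)
step 18: x0=(0.5390, -1.4619, 0.4208) x1=(1.1473, 1.9777, 1.6729) x2=(-0.0855, 1.3809, 1.1652) x3=(-0.7876, -1.5826, 2.0820) x4=(-1.8781, 1.5403, 0.2315)
step 19: x0=(0.5436, -1.4437, 0.4361) x1=(1.1567, 1.9795, 1.6911) x2=(-0.0689, 1.3858, 1.1473) x3=(-0.7742, -1.5656, 2.0933) x4=(-1.8912, 1.5218, 0.2124)
step 20: x0=(0.5482, -1.4254, 0.4514) x1=(1.1662, 1.9813, 1.7094) x2=(-0.0523, 1.3905, 1.1293) x3=(-0.7608, -1.5485, 2.1046) x4=(-1.9045, 1.5034, 0.1933)
step 21: x0=(0.5529, -1.4070, 0.4666) x1=(1.1758, 1.9831, 1.7278) x2=(-0.0357, 1.3952, 1.1113) x3=(-0.7474, -1.5312, 2.1159) x4=(-1.9177, 1.4849, 0.1742)
step 22: x0=(0.5575, -1.3885, 0.4819) x1=(1.1855, 1.9849, 1.7462) x2=(-0.0192, 1.3998, 1.0932) x3=(-0.7342, -1.5139, 2.1274) x4=(-1.9311, 1.4663, 0.1550)
step 23: x0=(0.5622, -1.3700, 0.4970) x1=(1.1953, 1.9868, 1.7646) x2=(-0.0027, 1.4044, 1.0752) x3=(-0.7210, -1.4964, 2.1388) x4=(-1.9444, 1.4478, 0.1359)
step 24: x0=(0.5670, -1.3514, 0.5122) x1=(1.2052, 1.9886, 1.7832) x2=(0.0137, 1.4088, 1.0571) x3=(-0.7078, -1.4788, 2.1504) x4=(-1.9578, 1.4292, 0.1167)
step 25: x0=(0.5717, -1.3328, 0.5272) x1=(1.2152, 1.9905, 1.8017) x2=(0.0301, 1.4132, 1.0390) x3=(-0.6948, -1.4611, 2.1620) x4=(-1.9712, 1.4107, 0.0975)
step 26: x0=(0.5765, -1.3140, 0.5423) x1=(1.2252, 1.9924, 1.8204) x2=(0.0465, 1.4176, 1.0209) x3=(-0.6817, -1.4433, 2.1737) x4=(-1.9847, 1.3920, 0.0783)
step 27: x0=(0.5813, -1.2952, 0.5573) x1=(1.2354, 1.9943, 1.8391) x2=(0.0629, 1.4218, 1.0028) x3=(-0.6688, -1.4254, 2.1854) x4=(-1.9982, 1.3734, 0.0591)
step 28: x0=(0.5861, -1.2764, 0.5723) x1=(1.2457, 1.9962, 1.8579) x2=(0.0792, 1.4260, 0.9847) x3=(-0.6559, -1.4074, 2.1972) x4=(-2.0117, 1.3548, 0.0399)
step 29: x0=(0.5909, -1.2574, 0.5872) x1=(1.2561, 1.9982, 1.8767) x2=(0.0955, 1.4301, 0.9665) x3=(-0.6431, -1.3893, 2.2090) x4=(-2.0253, 1.3361, 0.0206)
step 30: x0=(0.5958, -1.2384, 0.6021) x1=(1.2665, 2.0001, 1.8956) x2=(0.1118, 1.4342, 0.9483) x3=(-0.6304, -1.3711, 2.2210) x4=(-2.0388, 1.3174, 0.0014)
step 31: x0=(0.6007, -1.2193, 0.6169) x1=(1.2770, 2.0020, 1.9145) x2=(0.1281, 1.4381, 0.9300) x3=(-0.6177, -1.3528, 2.2329) x4=(-2.0525, 1.2987, -0.0179)
step 32: x0=(0.6056, -1.2001, 0.6317) x1=(1.2876, 2.0040, 1.9336) x2=(0.1444, 1.4421, 0.9118) x3=(-0.6051, -1.3343, 2.2450) x4=(-2.0661, 1.2799, -0.0372)
step 33: x0=(0.6105, -1.1809, 0.6465) x1=(1.2983, 2.0059, 1.9526) x2=(0.1606, 1.4459, 0.8935) x3=(-0.5926, -1.3158, 2.2571) x4=(-2.0798, 1.2611, -0.0565)
step 34: x0=(0.6155, -1.1616, 0.6612) x1=(1.3090, 2.0079, 1.9718) x2=(0.1768, 1.4497, 0.8752) x3=(-0.5801, -1.2971, 2.2692) x4=(-2.0935, 1.2423, -0.0758)
step 35: x0=(0.6205, -1.1422, 0.6759) x1=(1.3198, 2.0098, 1.9910) x2=(0.1930, 1.4535, 0.8569) x3=(-0.5677, -1.2784, 2.2814) x4=(-2.1072, 1.2235, -0.0951)
step 36: x0=(0.6255, -1.1227, 0.6905) x1=(1.3307, 2.0118, 2.0103) x2=(0.2092, 1.4571, 0.8385) x3=(-0.5554, -1.2596, 2.2937) x4=(-2.1209, 1.2047, -0.1144)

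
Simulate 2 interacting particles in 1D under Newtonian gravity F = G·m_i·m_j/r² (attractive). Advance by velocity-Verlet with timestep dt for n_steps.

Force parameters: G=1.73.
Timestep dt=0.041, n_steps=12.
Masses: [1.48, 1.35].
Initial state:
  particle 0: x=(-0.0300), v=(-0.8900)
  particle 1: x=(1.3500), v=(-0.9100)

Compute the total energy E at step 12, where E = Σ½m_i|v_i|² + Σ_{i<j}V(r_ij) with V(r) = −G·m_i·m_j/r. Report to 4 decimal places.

-1.3567

step 0: x0=(-0.0300) x1=(1.3500)
step 1: x0=(-0.0655) x1=(1.3116)
step 2: x0=(-0.0988) x1=(1.2709)
step 3: x0=(-0.1301) x1=(1.2278)
step 4: x0=(-0.1593) x1=(1.1825)
step 5: x0=(-0.1863) x1=(1.1348)
step 6: x0=(-0.2110) x1=(1.0846)
step 7: x0=(-0.2334) x1=(1.0318)
step 8: x0=(-0.2534) x1=(0.9764)
step 9: x0=(-0.2707) x1=(0.9181)
step 10: x0=(-0.2853) x1=(0.8567)
step 11: x0=(-0.2969) x1=(0.7921)
step 12: x0=(-0.3051) x1=(0.7238)
step 0 velocities: v0=(-0.8900) v1=(-0.9100)
step 0: KE=1.1451, PE=-2.5047, E=-1.3596
step 12 velocities: v0=(-0.1560) v1=(-1.7146)
step 12: KE=2.0025, PE=-3.3593, E=-1.3567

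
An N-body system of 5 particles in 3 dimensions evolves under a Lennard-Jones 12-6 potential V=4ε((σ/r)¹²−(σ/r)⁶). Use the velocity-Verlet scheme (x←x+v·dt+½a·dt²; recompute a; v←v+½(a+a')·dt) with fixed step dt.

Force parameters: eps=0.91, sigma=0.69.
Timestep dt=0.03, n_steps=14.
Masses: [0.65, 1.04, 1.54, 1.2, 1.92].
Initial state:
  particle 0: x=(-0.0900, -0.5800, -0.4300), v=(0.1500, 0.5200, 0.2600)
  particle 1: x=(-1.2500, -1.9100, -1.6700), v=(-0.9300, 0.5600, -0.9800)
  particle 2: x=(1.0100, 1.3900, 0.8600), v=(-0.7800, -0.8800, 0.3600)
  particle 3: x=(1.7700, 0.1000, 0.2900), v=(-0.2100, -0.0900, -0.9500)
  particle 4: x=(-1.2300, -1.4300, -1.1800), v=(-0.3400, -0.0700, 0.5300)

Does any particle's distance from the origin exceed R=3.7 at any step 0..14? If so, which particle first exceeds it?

step 0: x0=(-0.0900, -0.5800, -0.4300) x1=(-1.2500, -1.9100, -1.6700) x2=(1.0100, 1.3900, 0.8600) x3=(1.7700, 0.1000, 0.2900) x4=(-1.2300, -1.4300, -1.1800)
step 1: x0=(-0.0855, -0.5644, -0.4222) x1=(-1.2783, -1.9038, -1.7102) x2=(0.9866, 1.3636, 0.8708) x3=(1.7637, 0.0973, 0.2615) x4=(-1.2399, -1.4263, -1.1582)
step 2: x0=(-0.0811, -0.5489, -0.4145) x1=(-1.3071, -1.9026, -1.7562) x2=(0.9632, 1.3371, 0.8816) x3=(1.7573, 0.0947, 0.2330) x4=(-1.2496, -1.4200, -1.1333)
step 3: x0=(-0.0768, -0.5335, -0.4068) x1=(-1.3357, -1.9007, -1.8013) x2=(0.9399, 1.3106, 0.8923) x3=(1.7509, 0.0921, 0.2046) x4=(-1.2594, -1.4140, -1.1089)
step 4: x0=(-0.0725, -0.5181, -0.3992) x1=(-1.3641, -1.8972, -1.8441) x2=(0.9166, 1.2841, 0.9030) x3=(1.7445, 0.0896, 0.1762) x4=(-1.2692, -1.4088, -1.0856)
step 5: x0=(-0.0683, -0.5027, -0.3916) x1=(-1.3923, -1.8923, -1.8848) x2=(0.8933, 1.2575, 0.9137) x3=(1.7380, 0.0871, 0.1478) x4=(-1.2791, -1.4043, -1.0635)
step 6: x0=(-0.0641, -0.4874, -0.3840) x1=(-1.4202, -1.8865, -1.9239) x2=(0.8700, 1.2309, 0.9244) x3=(1.7315, 0.0846, 0.1194) x4=(-1.2892, -1.4003, -1.0423)
step 7: x0=(-0.0600, -0.4721, -0.3765) x1=(-1.4479, -1.8799, -1.9617) x2=(0.8468, 1.2043, 0.9351) x3=(1.7249, 0.0822, 0.0910) x4=(-1.2993, -1.3968, -1.0217)
step 8: x0=(-0.0559, -0.4568, -0.3689) x1=(-1.4754, -1.8729, -1.9985) x2=(0.8235, 1.1776, 0.9457) x3=(1.7183, 0.0797, 0.0627) x4=(-1.3095, -1.3934, -1.0017)
step 9: x0=(-0.0518, -0.4416, -0.3614) x1=(-1.5029, -1.8655, -2.0346) x2=(0.8003, 1.1509, 0.9564) x3=(1.7116, 0.0774, 0.0344) x4=(-1.3197, -1.3903, -0.9820)
step 10: x0=(-0.0477, -0.4264, -0.3540) x1=(-1.5302, -1.8578, -2.0702) x2=(0.7771, 1.1242, 0.9669) x3=(1.7049, 0.0750, 0.0061) x4=(-1.3300, -1.3872, -0.9627)
step 11: x0=(-0.0437, -0.4113, -0.3465) x1=(-1.5575, -1.8500, -2.1052) x2=(0.7539, 1.0974, 0.9775) x3=(1.6982, 0.0727, -0.0222) x4=(-1.3403, -1.3843, -0.9435)
step 12: x0=(-0.0396, -0.3961, -0.3390) x1=(-1.5846, -1.8420, -2.1400) x2=(0.7307, 1.0707, 0.9881) x3=(1.6914, 0.0704, -0.0505) x4=(-1.3506, -1.3814, -0.9246)
step 13: x0=(-0.0356, -0.3810, -0.3316) x1=(-1.6118, -1.8340, -2.1745) x2=(0.7076, 1.0439, 0.9986) x3=(1.6845, 0.0680, -0.0787) x4=(-1.3609, -1.3785, -0.9057)
step 14: x0=(-0.0315, -0.3659, -0.3241) x1=(-1.6389, -1.8258, -2.2088) x2=(0.6844, 1.0170, 1.0091) x3=(1.6776, 0.0658, -0.1069) x4=(-1.3712, -1.3757, -0.8870)

no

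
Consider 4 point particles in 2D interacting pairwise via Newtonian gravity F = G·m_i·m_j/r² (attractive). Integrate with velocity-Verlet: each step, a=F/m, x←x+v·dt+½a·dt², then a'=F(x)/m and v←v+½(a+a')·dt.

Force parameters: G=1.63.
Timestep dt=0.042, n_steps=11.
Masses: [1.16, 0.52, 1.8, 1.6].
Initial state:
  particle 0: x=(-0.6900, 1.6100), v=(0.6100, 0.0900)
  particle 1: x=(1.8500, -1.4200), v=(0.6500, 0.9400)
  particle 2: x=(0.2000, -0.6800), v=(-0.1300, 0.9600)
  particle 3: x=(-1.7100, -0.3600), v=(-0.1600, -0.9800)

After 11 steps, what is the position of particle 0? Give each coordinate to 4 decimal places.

(-0.4065, 1.5455)

step 0: x0=(-0.6900, 1.6100) x1=(1.8500, -1.4200) x2=(0.2000, -0.6800) x3=(-1.7100, -0.3600)
step 1: x0=(-0.6644, 1.6129) x1=(1.8763, -1.3801) x2=(0.1940, -0.6394) x3=(-1.7158, -0.4010)
step 2: x0=(-0.6389, 1.6142) x1=(1.9008, -1.3393) x2=(0.1871, -0.5983) x3=(-1.7199, -0.4416)
step 3: x0=(-0.6133, 1.6137) x1=(1.9235, -1.2976) x2=(0.1790, -0.5567) x3=(-1.7221, -0.4818)
step 4: x0=(-0.5877, 1.6115) x1=(1.9444, -1.2552) x2=(0.1698, -0.5147) x3=(-1.7225, -0.5216)
step 5: x0=(-0.5621, 1.6076) x1=(1.9635, -1.2120) x2=(0.1596, -0.4721) x3=(-1.7212, -0.5609)
step 6: x0=(-0.5365, 1.6019) x1=(1.9808, -1.1680) x2=(0.1481, -0.4292) x3=(-1.7179, -0.5996)
step 7: x0=(-0.5107, 1.5945) x1=(1.9965, -1.1233) x2=(0.1355, -0.3858) x3=(-1.7129, -0.6378)
step 8: x0=(-0.4849, 1.5852) x1=(2.0104, -1.0779) x2=(0.1217, -0.3420) x3=(-1.7060, -0.6753)
step 9: x0=(-0.4589, 1.5740) x1=(2.0227, -1.0319) x2=(0.1066, -0.2978) x3=(-1.6974, -0.7121)
step 10: x0=(-0.4328, 1.5608) x1=(2.0333, -0.9852) x2=(0.0903, -0.2532) x3=(-1.6869, -0.7481)
step 11: x0=(-0.4065, 1.5455) x1=(2.0423, -0.9378) x2=(0.0728, -0.2081) x3=(-1.6746, -0.7833)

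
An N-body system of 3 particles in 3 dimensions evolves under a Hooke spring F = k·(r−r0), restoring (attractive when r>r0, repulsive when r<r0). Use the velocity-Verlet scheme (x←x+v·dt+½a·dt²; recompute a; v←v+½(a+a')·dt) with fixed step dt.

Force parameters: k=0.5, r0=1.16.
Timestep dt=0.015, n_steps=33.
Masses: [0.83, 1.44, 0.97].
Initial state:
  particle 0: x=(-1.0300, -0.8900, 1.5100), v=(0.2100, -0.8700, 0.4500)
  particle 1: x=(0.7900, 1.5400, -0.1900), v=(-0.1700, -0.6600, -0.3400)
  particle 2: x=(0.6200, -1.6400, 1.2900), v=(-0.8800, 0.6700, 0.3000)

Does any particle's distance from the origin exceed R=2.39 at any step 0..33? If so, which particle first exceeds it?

step 0: x0=(-1.0300, -0.8900, 1.5100) x1=(0.7900, 1.5400, -0.1900) x2=(0.6200, -1.6400, 1.2900)
step 1: x0=(-1.0267, -0.9030, 1.5167) x1=(0.7874, 1.5300, -0.1950) x2=(0.6068, -1.6298, 1.2944)
step 2: x0=(-1.0232, -0.9157, 1.5232) x1=(0.7847, 1.5196, -0.1999) x2=(0.5935, -1.6193, 1.2988)
step 3: x0=(-1.0195, -0.9283, 1.5295) x1=(0.7819, 1.5090, -0.2045) x2=(0.5802, -1.6086, 1.3030)
step 4: x0=(-1.0155, -0.9407, 1.5357) x1=(0.7790, 1.4981, -0.2091) x2=(0.5668, -1.5976, 1.3071)
step 5: x0=(-1.0112, -0.9529, 1.5417) x1=(0.7759, 1.4869, -0.2134) x2=(0.5534, -1.5863, 1.3112)
step 6: x0=(-1.0068, -0.9649, 1.5475) x1=(0.7728, 1.4754, -0.2176) x2=(0.5399, -1.5748, 1.3151)
step 7: x0=(-1.0021, -0.9768, 1.5532) x1=(0.7696, 1.4636, -0.2216) x2=(0.5264, -1.5630, 1.3189)
step 8: x0=(-0.9972, -0.9884, 1.5587) x1=(0.7663, 1.4515, -0.2254) x2=(0.5129, -1.5510, 1.3226)
step 9: x0=(-0.9921, -0.9998, 1.5640) x1=(0.7628, 1.4392, -0.2291) x2=(0.4993, -1.5387, 1.3261)
step 10: x0=(-0.9867, -1.0110, 1.5691) x1=(0.7593, 1.4266, -0.2326) x2=(0.4857, -1.5262, 1.3296)
step 11: x0=(-0.9812, -1.0220, 1.5741) x1=(0.7556, 1.4137, -0.2359) x2=(0.4721, -1.5134, 1.3330)
step 12: x0=(-0.9754, -1.0328, 1.5789) x1=(0.7519, 1.4005, -0.2390) x2=(0.4584, -1.5004, 1.3362)
step 13: x0=(-0.9695, -1.0434, 1.5835) x1=(0.7480, 1.3870, -0.2420) x2=(0.4448, -1.4872, 1.3394)
step 14: x0=(-0.9633, -1.0538, 1.5880) x1=(0.7440, 1.3733, -0.2447) x2=(0.4311, -1.4737, 1.3424)
step 15: x0=(-0.9570, -1.0640, 1.5923) x1=(0.7400, 1.3593, -0.2474) x2=(0.4174, -1.4601, 1.3453)
step 16: x0=(-0.9504, -1.0740, 1.5964) x1=(0.7358, 1.3451, -0.2498) x2=(0.4037, -1.4462, 1.3481)
step 17: x0=(-0.9437, -1.0838, 1.6003) x1=(0.7315, 1.3305, -0.2520) x2=(0.3900, -1.4320, 1.3508)
step 18: x0=(-0.9368, -1.0934, 1.6041) x1=(0.7271, 1.3157, -0.2541) x2=(0.3763, -1.4177, 1.3533)
step 19: x0=(-0.9297, -1.1027, 1.6077) x1=(0.7227, 1.3007, -0.2560) x2=(0.3626, -1.4032, 1.3558)
step 20: x0=(-0.9224, -1.1119, 1.6111) x1=(0.7181, 1.2854, -0.2578) x2=(0.3489, -1.3884, 1.3581)
step 21: x0=(-0.9150, -1.1208, 1.6144) x1=(0.7134, 1.2698, -0.2593) x2=(0.3353, -1.3735, 1.3604)
step 22: x0=(-0.9074, -1.1295, 1.6175) x1=(0.7086, 1.2540, -0.2607) x2=(0.3216, -1.3583, 1.3625)
step 23: x0=(-0.8996, -1.1380, 1.6204) x1=(0.7037, 1.2379, -0.2619) x2=(0.3079, -1.3430, 1.3645)
step 24: x0=(-0.8917, -1.1463, 1.6231) x1=(0.6987, 1.2216, -0.2629) x2=(0.2943, -1.3275, 1.3664)
step 25: x0=(-0.8837, -1.1544, 1.6257) x1=(0.6936, 1.2050, -0.2637) x2=(0.2807, -1.3118, 1.3681)
step 26: x0=(-0.8755, -1.1623, 1.6281) x1=(0.6884, 1.1882, -0.2644) x2=(0.2671, -1.2959, 1.3698)
step 27: x0=(-0.8671, -1.1700, 1.6303) x1=(0.6831, 1.1712, -0.2649) x2=(0.2535, -1.2799, 1.3713)
step 28: x0=(-0.8586, -1.1775, 1.6323) x1=(0.6777, 1.1539, -0.2652) x2=(0.2400, -1.2636, 1.3727)
step 29: x0=(-0.8500, -1.1847, 1.6342) x1=(0.6722, 1.1364, -0.2654) x2=(0.2265, -1.2472, 1.3740)
step 30: x0=(-0.8412, -1.1918, 1.6359) x1=(0.6666, 1.1186, -0.2653) x2=(0.2130, -1.2306, 1.3752)
step 31: x0=(-0.8324, -1.1986, 1.6375) x1=(0.6609, 1.1006, -0.2651) x2=(0.1996, -1.2139, 1.3763)
step 32: x0=(-0.8234, -1.2052, 1.6389) x1=(0.6551, 1.0824, -0.2648) x2=(0.1862, -1.1970, 1.3772)
step 33: x0=(-0.8143, -1.2117, 1.6401) x1=(0.6492, 1.0640, -0.2642) x2=(0.1729, -1.1800, 1.3781)

no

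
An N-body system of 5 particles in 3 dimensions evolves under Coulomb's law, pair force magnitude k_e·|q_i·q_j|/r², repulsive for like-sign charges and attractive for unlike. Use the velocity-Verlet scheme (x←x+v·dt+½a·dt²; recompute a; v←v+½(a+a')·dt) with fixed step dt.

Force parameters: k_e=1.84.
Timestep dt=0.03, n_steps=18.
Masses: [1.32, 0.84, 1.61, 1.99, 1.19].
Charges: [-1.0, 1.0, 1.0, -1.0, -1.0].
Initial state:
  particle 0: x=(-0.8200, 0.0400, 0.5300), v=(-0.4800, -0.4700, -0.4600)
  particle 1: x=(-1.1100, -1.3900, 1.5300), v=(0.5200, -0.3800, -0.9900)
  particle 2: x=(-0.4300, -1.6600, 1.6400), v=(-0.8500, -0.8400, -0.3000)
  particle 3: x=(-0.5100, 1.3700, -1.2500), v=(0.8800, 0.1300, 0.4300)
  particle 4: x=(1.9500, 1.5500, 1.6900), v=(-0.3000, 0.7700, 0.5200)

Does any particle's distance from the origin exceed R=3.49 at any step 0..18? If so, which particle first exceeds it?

no

step 0: x0=(-0.8200, 0.0400, 0.5300) x1=(-1.1100, -1.3900, 1.5300) x2=(-0.4300, -1.6600, 1.6400) x3=(-0.5100, 1.3700, -1.2500) x4=(1.9500, 1.5500, 1.6900)
step 1: x0=(-0.8345, 0.0255, 0.5165) x1=(-1.0960, -1.4004, 1.4998) x2=(-0.4546, -1.6854, 1.6311) x3=(-0.4836, 1.3739, -1.2372) x4=(1.9410, 1.5731, 1.7057)
step 2: x0=(-0.8491, 0.0103, 0.5035) x1=(-1.0852, -1.4086, 1.4685) x2=(-0.4775, -1.7113, 1.6223) x3=(-0.4572, 1.3778, -1.2244) x4=(1.9321, 1.5961, 1.7214)
step 3: x0=(-0.8638, -0.0058, 0.4910) x1=(-1.0778, -1.4143, 1.4358) x2=(-0.4985, -1.7379, 1.6139) x3=(-0.4309, 1.3818, -1.2118) x4=(1.9232, 1.6190, 1.7373)
step 4: x0=(-0.8787, -0.0226, 0.4791) x1=(-1.0737, -1.4173, 1.4016) x2=(-0.5176, -1.7651, 1.6058) x3=(-0.4045, 1.3858, -1.1992) x4=(1.9144, 1.6419, 1.7533)
step 5: x0=(-0.8937, -0.0402, 0.4678) x1=(-1.0729, -1.4174, 1.3656) x2=(-0.5350, -1.7933, 1.5983) x3=(-0.3782, 1.3898, -1.1868) x4=(1.9057, 1.6647, 1.7694)
step 6: x0=(-0.9089, -0.0587, 0.4570) x1=(-1.0750, -1.4146, 1.3279) x2=(-0.5508, -1.8222, 1.5913) x3=(-0.3519, 1.3938, -1.1745) x4=(1.8970, 1.6875, 1.7856)
step 7: x0=(-0.9242, -0.0780, 0.4467) x1=(-1.0798, -1.4088, 1.2882) x2=(-0.5651, -1.8521, 1.5849) x3=(-0.3256, 1.3979, -1.1622) x4=(1.8883, 1.7102, 1.8019)
step 8: x0=(-0.9396, -0.0981, 0.4370) x1=(-1.0868, -1.4000, 1.2466) x2=(-0.5780, -1.8828, 1.5791) x3=(-0.2993, 1.4020, -1.1501) x4=(1.8797, 1.7329, 1.8183)
step 9: x0=(-0.9552, -0.1192, 0.4278) x1=(-1.0959, -1.3882, 1.2031) x2=(-0.5899, -1.9143, 1.5739) x3=(-0.2730, 1.4061, -1.1381) x4=(1.8712, 1.7555, 1.8349)
step 10: x0=(-0.9709, -0.1411, 0.4192) x1=(-1.1066, -1.3737, 1.1578) x2=(-0.6008, -1.9465, 1.5692) x3=(-0.2467, 1.4102, -1.1261) x4=(1.8627, 1.7781, 1.8515)
step 11: x0=(-0.9868, -0.1640, 0.4112) x1=(-1.1186, -1.3564, 1.1106) x2=(-0.6110, -1.9793, 1.5650) x3=(-0.2204, 1.4144, -1.1142) x4=(1.8542, 1.8006, 1.8682)
step 12: x0=(-1.0029, -0.1879, 0.4038) x1=(-1.1317, -1.3365, 1.0617) x2=(-0.6205, -2.0127, 1.5612) x3=(-0.1941, 1.4185, -1.1025) x4=(1.8458, 1.8231, 1.8851)
step 13: x0=(-1.0191, -0.2128, 0.3969) x1=(-1.1456, -1.3141, 1.0112) x2=(-0.6294, -2.0465, 1.5579) x3=(-0.1678, 1.4227, -1.0908) x4=(1.8375, 1.8455, 1.9021)
step 14: x0=(-1.0355, -0.2388, 0.3907) x1=(-1.1602, -1.2892, 0.9590) x2=(-0.6379, -2.0808, 1.5549) x3=(-0.1416, 1.4269, -1.0792) x4=(1.8291, 1.8679, 1.9191)
step 15: x0=(-1.0521, -0.2659, 0.3851) x1=(-1.1752, -1.2617, 0.9053) x2=(-0.6460, -2.1153, 1.5522) x3=(-0.1153, 1.4311, -1.0676) x4=(1.8209, 1.8902, 1.9363)
step 16: x0=(-1.0689, -0.2943, 0.3802) x1=(-1.1906, -1.2317, 0.8501) x2=(-0.6538, -2.1502, 1.5498) x3=(-0.0890, 1.4353, -1.0562) x4=(1.8127, 1.9126, 1.9536)
step 17: x0=(-1.0859, -0.3242, 0.3761) x1=(-1.2062, -1.1991, 0.7934) x2=(-0.6613, -2.1852, 1.5476) x3=(-0.0628, 1.4395, -1.0448) x4=(1.8045, 1.9348, 1.9709)
step 18: x0=(-1.1031, -0.3556, 0.3727) x1=(-1.2218, -1.1637, 0.7351) x2=(-0.6686, -2.2204, 1.5455) x3=(-0.0365, 1.4437, -1.0335) x4=(1.7964, 1.9571, 1.9884)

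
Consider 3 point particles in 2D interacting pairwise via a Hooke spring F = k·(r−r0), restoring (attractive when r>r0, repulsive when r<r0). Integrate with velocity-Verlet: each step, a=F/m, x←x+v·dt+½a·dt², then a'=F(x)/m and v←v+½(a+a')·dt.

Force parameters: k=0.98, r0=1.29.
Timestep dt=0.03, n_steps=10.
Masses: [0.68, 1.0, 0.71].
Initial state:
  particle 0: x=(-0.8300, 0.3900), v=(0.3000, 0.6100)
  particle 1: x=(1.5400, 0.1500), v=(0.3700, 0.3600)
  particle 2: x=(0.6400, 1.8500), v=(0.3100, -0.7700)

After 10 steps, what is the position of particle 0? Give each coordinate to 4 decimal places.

step 0: x0=(-0.8300, 0.3900) x1=(1.5400, 0.1500) x2=(0.6400, 1.8500)
step 1: x0=(-0.8199, 0.4086) x1=(1.5505, 0.1611) x2=(0.6491, 1.8262)
step 2: x0=(-0.8078, 0.4277) x1=(1.5598, 0.1728) x2=(0.6580, 1.8011)
step 3: x0=(-0.7935, 0.4473) x1=(1.5678, 0.1850) x2=(0.6665, 1.7748)
step 4: x0=(-0.7772, 0.4673) x1=(1.5747, 0.1977) x2=(0.6747, 1.7473)
step 5: x0=(-0.7588, 0.4878) x1=(1.5805, 0.2109) x2=(0.6826, 1.7188)
step 6: x0=(-0.7385, 0.5086) x1=(1.5850, 0.2246) x2=(0.6903, 1.6892)
step 7: x0=(-0.7163, 0.5297) x1=(1.5885, 0.2387) x2=(0.6977, 1.6588)
step 8: x0=(-0.6922, 0.5510) x1=(1.5909, 0.2532) x2=(0.7048, 1.6275)
step 9: x0=(-0.6664, 0.5725) x1=(1.5922, 0.2681) x2=(0.7117, 1.5956)
step 10: x0=(-0.6388, 0.5942) x1=(1.5925, 0.2833) x2=(0.7184, 1.5630)

(-0.6388, 0.5942)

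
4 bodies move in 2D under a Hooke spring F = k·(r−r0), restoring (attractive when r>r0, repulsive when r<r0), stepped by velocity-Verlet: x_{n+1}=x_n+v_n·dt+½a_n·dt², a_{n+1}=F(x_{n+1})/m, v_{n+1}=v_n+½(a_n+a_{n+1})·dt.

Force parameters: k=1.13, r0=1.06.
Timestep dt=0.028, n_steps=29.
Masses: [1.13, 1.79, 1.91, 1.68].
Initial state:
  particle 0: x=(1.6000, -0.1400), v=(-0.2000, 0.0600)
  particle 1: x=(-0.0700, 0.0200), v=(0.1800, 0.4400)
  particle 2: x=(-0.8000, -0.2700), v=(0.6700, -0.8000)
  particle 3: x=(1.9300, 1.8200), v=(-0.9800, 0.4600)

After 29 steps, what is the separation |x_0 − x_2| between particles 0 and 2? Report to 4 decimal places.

1.1393

step 0: x0=(1.6000, -0.1400) x1=(-0.0700, 0.0200) x2=(-0.8000, -0.2700) x3=(1.9300, 1.8200)
step 1: x0=(1.5937, -0.1380) x1=(-0.0644, 0.0326) x2=(-0.7806, -0.2921) x3=(1.9017, 1.8320)
step 2: x0=(1.5860, -0.1352) x1=(-0.0579, 0.0458) x2=(-0.7597, -0.3135) x3=(1.8717, 1.8421)
step 3: x0=(1.5769, -0.1318) x1=(-0.0503, 0.0595) x2=(-0.7376, -0.3342) x3=(1.8401, 1.8504)
step 4: x0=(1.5665, -0.1277) x1=(-0.0418, 0.0738) x2=(-0.7142, -0.3542) x3=(1.8069, 1.8569)
step 5: x0=(1.5548, -0.1228) x1=(-0.0324, 0.0886) x2=(-0.6895, -0.3736) x3=(1.7722, 1.8615)
step 6: x0=(1.5418, -0.1173) x1=(-0.0221, 0.1040) x2=(-0.6636, -0.3922) x3=(1.7359, 1.8643)
step 7: x0=(1.5276, -0.1111) x1=(-0.0109, 0.1199) x2=(-0.6365, -0.4102) x3=(1.6983, 1.8652)
step 8: x0=(1.5122, -0.1043) x1=(0.0010, 0.1364) x2=(-0.6082, -0.4274) x3=(1.6592, 1.8644)
step 9: x0=(1.4956, -0.0968) x1=(0.0138, 0.1533) x2=(-0.5788, -0.4439) x3=(1.6189, 1.8617)
step 10: x0=(1.4779, -0.0887) x1=(0.0273, 0.1708) x2=(-0.5483, -0.4597) x3=(1.5772, 1.8572)
step 11: x0=(1.4592, -0.0800) x1=(0.0414, 0.1888) x2=(-0.5167, -0.4748) x3=(1.5344, 1.8510)
step 12: x0=(1.4394, -0.0707) x1=(0.0562, 0.2072) x2=(-0.4842, -0.4892) x3=(1.4904, 1.8431)
step 13: x0=(1.4188, -0.0608) x1=(0.0716, 0.2261) x2=(-0.4507, -0.5028) x3=(1.4453, 1.8335)
step 14: x0=(1.3972, -0.0503) x1=(0.0875, 0.2454) x2=(-0.4163, -0.5156) x3=(1.3992, 1.8222)
step 15: x0=(1.3748, -0.0394) x1=(0.1039, 0.2651) x2=(-0.3810, -0.5278) x3=(1.3522, 1.8093)
step 16: x0=(1.3516, -0.0279) x1=(0.1208, 0.2852) x2=(-0.3449, -0.5392) x3=(1.3042, 1.7948)
step 17: x0=(1.3277, -0.0160) x1=(0.1380, 0.3056) x2=(-0.3080, -0.5499) x3=(1.2555, 1.7788)
step 18: x0=(1.3032, -0.0036) x1=(0.1556, 0.3264) x2=(-0.2704, -0.5598) x3=(1.2060, 1.7613)
step 19: x0=(1.2781, 0.0093) x1=(0.1735, 0.3475) x2=(-0.2321, -0.5691) x3=(1.1559, 1.7424)
step 20: x0=(1.2524, 0.0225) x1=(0.1916, 0.3689) x2=(-0.1932, -0.5776) x3=(1.1051, 1.7221)
step 21: x0=(1.2263, 0.0361) x1=(0.2099, 0.3905) x2=(-0.1538, -0.5854) x3=(1.0537, 1.7005)
step 22: x0=(1.1999, 0.0500) x1=(0.2283, 0.4123) x2=(-0.1138, -0.5925) x3=(1.0019, 1.6776)
step 23: x0=(1.1731, 0.0642) x1=(0.2469, 0.4343) x2=(-0.0733, -0.5989) x3=(0.9497, 1.6535)
step 24: x0=(1.1460, 0.0787) x1=(0.2655, 0.4565) x2=(-0.0325, -0.6046) x3=(0.8971, 1.6283)
step 25: x0=(1.1188, 0.0935) x1=(0.2841, 0.4788) x2=(0.0088, -0.6097) x3=(0.8442, 1.6021)
step 26: x0=(1.0914, 0.1084) x1=(0.3027, 0.5011) x2=(0.0503, -0.6141) x3=(0.7910, 1.5749)
step 27: x0=(1.0640, 0.1236) x1=(0.3212, 0.5235) x2=(0.0922, -0.6178) x3=(0.7377, 1.5467)
step 28: x0=(1.0365, 0.1388) x1=(0.3396, 0.5460) x2=(0.1342, -0.6209) x3=(0.6842, 1.5178)
step 29: x0=(1.0090, 0.1542) x1=(0.3579, 0.5684) x2=(0.1765, -0.6234) x3=(0.6307, 1.4881)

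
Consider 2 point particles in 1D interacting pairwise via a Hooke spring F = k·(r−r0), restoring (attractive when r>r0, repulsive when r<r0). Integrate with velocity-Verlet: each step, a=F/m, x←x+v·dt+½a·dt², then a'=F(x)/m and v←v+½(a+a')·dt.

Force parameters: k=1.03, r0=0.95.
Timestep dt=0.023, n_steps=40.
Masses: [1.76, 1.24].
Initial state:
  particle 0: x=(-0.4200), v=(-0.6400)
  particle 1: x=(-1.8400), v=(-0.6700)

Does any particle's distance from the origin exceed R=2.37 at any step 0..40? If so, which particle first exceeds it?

no

step 0: x0=(-0.4200) x1=(-1.8400)
step 1: x0=(-0.4348) x1=(-1.8553)
step 2: x0=(-0.4497) x1=(-1.8704)
step 3: x0=(-0.4648) x1=(-1.8853)
step 4: x0=(-0.4800) x1=(-1.9000)
step 5: x0=(-0.4954) x1=(-1.9145)
step 6: x0=(-0.5109) x1=(-1.9287)
step 7: x0=(-0.5266) x1=(-1.9428)
step 8: x0=(-0.5424) x1=(-1.9567)
step 9: x0=(-0.5584) x1=(-1.9703)
step 10: x0=(-0.5745) x1=(-1.9838)
step 11: x0=(-0.5907) x1=(-1.9970)
step 12: x0=(-0.6071) x1=(-2.0101)
step 13: x0=(-0.6236) x1=(-2.0230)
step 14: x0=(-0.6403) x1=(-2.0356)
step 15: x0=(-0.6571) x1=(-2.0481)
step 16: x0=(-0.6740) x1=(-2.0603)
step 17: x0=(-0.6911) x1=(-2.0724)
step 18: x0=(-0.7083) x1=(-2.0843)
step 19: x0=(-0.7256) x1=(-2.0960)
step 20: x0=(-0.7431) x1=(-2.1075)
step 21: x0=(-0.7607) x1=(-2.1188)
step 22: x0=(-0.7784) x1=(-2.1300)
step 23: x0=(-0.7962) x1=(-2.1410)
step 24: x0=(-0.8142) x1=(-2.1518)
step 25: x0=(-0.8323) x1=(-2.1624)
step 26: x0=(-0.8505) x1=(-2.1729)
step 27: x0=(-0.8688) x1=(-2.1832)
step 28: x0=(-0.8872) x1=(-2.1933)
step 29: x0=(-0.9058) x1=(-2.2033)
step 30: x0=(-0.9244) x1=(-2.2131)
step 31: x0=(-0.9432) x1=(-2.2228)
step 32: x0=(-0.9620) x1=(-2.2324)
step 33: x0=(-0.9810) x1=(-2.2418)
step 34: x0=(-1.0000) x1=(-2.2510)
step 35: x0=(-1.0192) x1=(-2.2602)
step 36: x0=(-1.0384) x1=(-2.2692)
step 37: x0=(-1.0577) x1=(-2.2780)
step 38: x0=(-1.0771) x1=(-2.2868)
step 39: x0=(-1.0966) x1=(-2.2954)
step 40: x0=(-1.1162) x1=(-2.3040)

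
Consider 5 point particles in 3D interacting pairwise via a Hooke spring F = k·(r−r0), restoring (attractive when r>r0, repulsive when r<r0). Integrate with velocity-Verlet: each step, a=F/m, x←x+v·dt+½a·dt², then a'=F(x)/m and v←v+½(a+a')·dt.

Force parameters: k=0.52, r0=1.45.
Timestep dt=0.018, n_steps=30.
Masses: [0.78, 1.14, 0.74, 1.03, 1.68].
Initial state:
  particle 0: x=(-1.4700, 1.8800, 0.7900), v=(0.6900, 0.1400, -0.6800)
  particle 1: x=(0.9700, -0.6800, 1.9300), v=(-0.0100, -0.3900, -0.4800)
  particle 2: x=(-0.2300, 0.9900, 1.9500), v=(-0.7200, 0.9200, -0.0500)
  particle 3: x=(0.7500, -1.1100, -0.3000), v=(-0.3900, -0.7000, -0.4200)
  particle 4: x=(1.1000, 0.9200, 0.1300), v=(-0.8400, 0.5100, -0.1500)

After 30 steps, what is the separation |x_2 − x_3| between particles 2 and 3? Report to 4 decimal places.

step 0: x0=(-1.4700, 1.8800, 0.7900) x1=(0.9700, -0.6800, 1.9300) x2=(-0.2300, 0.9900, 1.9500) x3=(0.7500, -1.1100, -0.3000) x4=(1.1000, 0.9200, 0.1300)
step 1: x0=(-1.4571, 1.8821, 0.7778) x1=(0.9697, -0.6868, 1.9212) x2=(-0.2428, 1.0064, 1.9489) x3=(0.7428, -1.1223, -0.3073) x4=(1.0848, 0.9291, 0.1274)
step 2: x0=(-1.4433, 1.8833, 0.7655) x1=(0.9691, -0.6933, 1.9121) x2=(-0.2554, 1.0224, 1.9472) x3=(0.7354, -1.1339, -0.3142) x4=(1.0694, 0.9382, 0.1249)
step 3: x0=(-1.4285, 1.8836, 0.7533) x1=(0.9682, -0.6994, 1.9026) x2=(-0.2678, 1.0381, 1.9451) x3=(0.7277, -1.1450, -0.3206) x4=(1.0538, 0.9472, 0.1226)
step 4: x0=(-1.4128, 1.8830, 0.7410) x1=(0.9670, -0.7050, 1.8928) x2=(-0.2798, 1.0535, 1.9424) x3=(0.7197, -1.1553, -0.3265) x4=(1.0380, 0.9561, 0.1204)
step 5: x0=(-1.3962, 1.8815, 0.7288) x1=(0.9656, -0.7103, 1.8827) x2=(-0.2916, 1.0684, 1.9393) x3=(0.7114, -1.1650, -0.3319) x4=(1.0221, 0.9649, 0.1184)
step 6: x0=(-1.3788, 1.8792, 0.7165) x1=(0.9639, -0.7152, 1.8723) x2=(-0.3031, 1.0829, 1.9356) x3=(0.7028, -1.1741, -0.3369) x4=(1.0060, 0.9736, 0.1166)
step 7: x0=(-1.3604, 1.8760, 0.7043) x1=(0.9619, -0.7197, 1.8615) x2=(-0.3144, 1.0971, 1.9315) x3=(0.6940, -1.1824, -0.3413) x4=(0.9897, 0.9822, 0.1148)
step 8: x0=(-1.3413, 1.8719, 0.6920) x1=(0.9596, -0.7238, 1.8504) x2=(-0.3253, 1.1108, 1.9268) x3=(0.6849, -1.1901, -0.3454) x4=(0.9733, 0.9907, 0.1133)
step 9: x0=(-1.3213, 1.8669, 0.6798) x1=(0.9570, -0.7275, 1.8390) x2=(-0.3359, 1.1241, 1.9217) x3=(0.6755, -1.1972, -0.3489) x4=(0.9567, 0.9990, 0.1118)
step 10: x0=(-1.3005, 1.8611, 0.6676) x1=(0.9541, -0.7308, 1.8273) x2=(-0.3463, 1.1370, 1.9160) x3=(0.6659, -1.2035, -0.3520) x4=(0.9400, 1.0073, 0.1106)
step 11: x0=(-1.2789, 1.8545, 0.6554) x1=(0.9510, -0.7336, 1.8153) x2=(-0.3563, 1.1494, 1.9099) x3=(0.6560, -1.2091, -0.3545) x4=(0.9231, 1.0155, 0.1094)
step 12: x0=(-1.2565, 1.8470, 0.6432) x1=(0.9475, -0.7361, 1.8029) x2=(-0.3660, 1.1614, 1.9033) x3=(0.6458, -1.2141, -0.3567) x4=(0.9061, 1.0236, 0.1084)
step 13: x0=(-1.2334, 1.8387, 0.6310) x1=(0.9438, -0.7381, 1.7903) x2=(-0.3754, 1.1729, 1.8962) x3=(0.6354, -1.2184, -0.3583) x4=(0.8889, 1.0315, 0.1075)
step 14: x0=(-1.2096, 1.8296, 0.6188) x1=(0.9398, -0.7397, 1.7773) x2=(-0.3845, 1.1839, 1.8886) x3=(0.6248, -1.2219, -0.3595) x4=(0.8716, 1.0393, 0.1068)
step 15: x0=(-1.1851, 1.8197, 0.6066) x1=(0.9355, -0.7410, 1.7640) x2=(-0.3933, 1.1945, 1.8805) x3=(0.6139, -1.2248, -0.3603) x4=(0.8542, 1.0470, 0.1062)
step 16: x0=(-1.1599, 1.8090, 0.5945) x1=(0.9309, -0.7418, 1.7505) x2=(-0.4017, 1.2046, 1.8720) x3=(0.6027, -1.2270, -0.3605) x4=(0.8367, 1.0546, 0.1057)
step 17: x0=(-1.1340, 1.7975, 0.5823) x1=(0.9261, -0.7421, 1.7366) x2=(-0.4098, 1.2141, 1.8629) x3=(0.5913, -1.2285, -0.3604) x4=(0.8190, 1.0620, 0.1053)
step 18: x0=(-1.1076, 1.7852, 0.5702) x1=(0.9209, -0.7421, 1.7224) x2=(-0.4176, 1.2232, 1.8535) x3=(0.5797, -1.2292, -0.3598) x4=(0.8013, 1.0693, 0.1051)
step 19: x0=(-1.0805, 1.7721, 0.5581) x1=(0.9155, -0.7417, 1.7080) x2=(-0.4251, 1.2318, 1.8436) x3=(0.5679, -1.2293, -0.3587) x4=(0.7834, 1.0765, 0.1049)
step 20: x0=(-1.0528, 1.7584, 0.5460) x1=(0.9099, -0.7408, 1.6932) x2=(-0.4322, 1.2399, 1.8332) x3=(0.5559, -1.2287, -0.3572) x4=(0.7654, 1.0836, 0.1049)
step 21: x0=(-1.0246, 1.7438, 0.5339) x1=(0.9039, -0.7395, 1.6782) x2=(-0.4390, 1.2475, 1.8224) x3=(0.5436, -1.2274, -0.3553) x4=(0.7474, 1.0904, 0.1050)
step 22: x0=(-0.9958, 1.7286, 0.5218) x1=(0.8977, -0.7379, 1.6629) x2=(-0.4455, 1.2546, 1.8112) x3=(0.5311, -1.2254, -0.3529) x4=(0.7293, 1.0972, 0.1052)
step 23: x0=(-0.9665, 1.7127, 0.5098) x1=(0.8912, -0.7358, 1.6474) x2=(-0.4516, 1.2611, 1.7995) x3=(0.5184, -1.2227, -0.3502) x4=(0.7111, 1.1038, 0.1056)
step 24: x0=(-0.9368, 1.6961, 0.4977) x1=(0.8845, -0.7333, 1.6315) x2=(-0.4574, 1.2671, 1.7874) x3=(0.5055, -1.2193, -0.3470) x4=(0.6928, 1.1103, 0.1060)
step 25: x0=(-0.9065, 1.6788, 0.4857) x1=(0.8775, -0.7304, 1.6155) x2=(-0.4629, 1.2726, 1.7750) x3=(0.4924, -1.2153, -0.3434) x4=(0.6744, 1.1166, 0.1065)
step 26: x0=(-0.8759, 1.6608, 0.4737) x1=(0.8703, -0.7271, 1.5991) x2=(-0.4681, 1.2776, 1.7621) x3=(0.4792, -1.2106, -0.3394) x4=(0.6561, 1.1227, 0.1071)
step 27: x0=(-0.8448, 1.6422, 0.4617) x1=(0.8628, -0.7234, 1.5825) x2=(-0.4730, 1.2821, 1.7489) x3=(0.4657, -1.2052, -0.3350) x4=(0.6376, 1.1287, 0.1078)
step 28: x0=(-0.8134, 1.6230, 0.4497) x1=(0.8551, -0.7193, 1.5657) x2=(-0.4775, 1.2861, 1.7353) x3=(0.4521, -1.1991, -0.3303) x4=(0.6191, 1.1346, 0.1086)
step 29: x0=(-0.7816, 1.6032, 0.4377) x1=(0.8471, -0.7148, 1.5486) x2=(-0.4817, 1.2895, 1.7213) x3=(0.4383, -1.1925, -0.3251) x4=(0.6006, 1.1403, 0.1095)
step 30: x0=(-0.7495, 1.5828, 0.4257) x1=(0.8389, -0.7100, 1.5313) x2=(-0.4856, 1.2924, 1.7069) x3=(0.4243, -1.1851, -0.3196) x4=(0.5821, 1.1458, 0.1104)

3.3276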